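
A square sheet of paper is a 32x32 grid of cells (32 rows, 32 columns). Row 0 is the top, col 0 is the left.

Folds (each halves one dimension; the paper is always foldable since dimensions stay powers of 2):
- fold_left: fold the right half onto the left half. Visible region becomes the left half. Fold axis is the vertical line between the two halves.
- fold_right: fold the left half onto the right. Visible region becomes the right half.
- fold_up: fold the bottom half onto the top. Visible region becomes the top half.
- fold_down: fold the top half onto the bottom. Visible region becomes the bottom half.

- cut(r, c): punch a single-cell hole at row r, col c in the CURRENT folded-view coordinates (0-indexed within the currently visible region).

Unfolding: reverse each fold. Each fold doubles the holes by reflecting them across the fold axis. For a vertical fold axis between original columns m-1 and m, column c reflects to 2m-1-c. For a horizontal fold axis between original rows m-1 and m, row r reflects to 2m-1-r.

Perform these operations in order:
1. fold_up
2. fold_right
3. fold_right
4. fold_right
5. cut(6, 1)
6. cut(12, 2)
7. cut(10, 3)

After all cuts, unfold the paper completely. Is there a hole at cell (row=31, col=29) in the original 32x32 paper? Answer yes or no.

Op 1 fold_up: fold axis h@16; visible region now rows[0,16) x cols[0,32) = 16x32
Op 2 fold_right: fold axis v@16; visible region now rows[0,16) x cols[16,32) = 16x16
Op 3 fold_right: fold axis v@24; visible region now rows[0,16) x cols[24,32) = 16x8
Op 4 fold_right: fold axis v@28; visible region now rows[0,16) x cols[28,32) = 16x4
Op 5 cut(6, 1): punch at orig (6,29); cuts so far [(6, 29)]; region rows[0,16) x cols[28,32) = 16x4
Op 6 cut(12, 2): punch at orig (12,30); cuts so far [(6, 29), (12, 30)]; region rows[0,16) x cols[28,32) = 16x4
Op 7 cut(10, 3): punch at orig (10,31); cuts so far [(6, 29), (10, 31), (12, 30)]; region rows[0,16) x cols[28,32) = 16x4
Unfold 1 (reflect across v@28): 6 holes -> [(6, 26), (6, 29), (10, 24), (10, 31), (12, 25), (12, 30)]
Unfold 2 (reflect across v@24): 12 holes -> [(6, 18), (6, 21), (6, 26), (6, 29), (10, 16), (10, 23), (10, 24), (10, 31), (12, 17), (12, 22), (12, 25), (12, 30)]
Unfold 3 (reflect across v@16): 24 holes -> [(6, 2), (6, 5), (6, 10), (6, 13), (6, 18), (6, 21), (6, 26), (6, 29), (10, 0), (10, 7), (10, 8), (10, 15), (10, 16), (10, 23), (10, 24), (10, 31), (12, 1), (12, 6), (12, 9), (12, 14), (12, 17), (12, 22), (12, 25), (12, 30)]
Unfold 4 (reflect across h@16): 48 holes -> [(6, 2), (6, 5), (6, 10), (6, 13), (6, 18), (6, 21), (6, 26), (6, 29), (10, 0), (10, 7), (10, 8), (10, 15), (10, 16), (10, 23), (10, 24), (10, 31), (12, 1), (12, 6), (12, 9), (12, 14), (12, 17), (12, 22), (12, 25), (12, 30), (19, 1), (19, 6), (19, 9), (19, 14), (19, 17), (19, 22), (19, 25), (19, 30), (21, 0), (21, 7), (21, 8), (21, 15), (21, 16), (21, 23), (21, 24), (21, 31), (25, 2), (25, 5), (25, 10), (25, 13), (25, 18), (25, 21), (25, 26), (25, 29)]
Holes: [(6, 2), (6, 5), (6, 10), (6, 13), (6, 18), (6, 21), (6, 26), (6, 29), (10, 0), (10, 7), (10, 8), (10, 15), (10, 16), (10, 23), (10, 24), (10, 31), (12, 1), (12, 6), (12, 9), (12, 14), (12, 17), (12, 22), (12, 25), (12, 30), (19, 1), (19, 6), (19, 9), (19, 14), (19, 17), (19, 22), (19, 25), (19, 30), (21, 0), (21, 7), (21, 8), (21, 15), (21, 16), (21, 23), (21, 24), (21, 31), (25, 2), (25, 5), (25, 10), (25, 13), (25, 18), (25, 21), (25, 26), (25, 29)]

Answer: no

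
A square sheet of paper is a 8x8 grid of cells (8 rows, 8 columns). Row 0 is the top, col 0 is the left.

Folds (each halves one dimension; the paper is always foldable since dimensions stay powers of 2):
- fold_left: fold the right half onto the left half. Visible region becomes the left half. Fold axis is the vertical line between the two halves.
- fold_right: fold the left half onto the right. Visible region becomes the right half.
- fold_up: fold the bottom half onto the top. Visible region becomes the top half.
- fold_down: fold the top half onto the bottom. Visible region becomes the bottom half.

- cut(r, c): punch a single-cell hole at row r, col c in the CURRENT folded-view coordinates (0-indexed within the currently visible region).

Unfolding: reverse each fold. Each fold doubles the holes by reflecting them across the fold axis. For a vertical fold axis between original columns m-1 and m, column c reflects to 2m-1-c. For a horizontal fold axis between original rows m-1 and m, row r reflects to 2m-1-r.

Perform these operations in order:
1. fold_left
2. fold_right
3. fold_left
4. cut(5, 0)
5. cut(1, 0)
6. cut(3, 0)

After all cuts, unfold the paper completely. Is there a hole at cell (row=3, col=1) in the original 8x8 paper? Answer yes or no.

Answer: yes

Derivation:
Op 1 fold_left: fold axis v@4; visible region now rows[0,8) x cols[0,4) = 8x4
Op 2 fold_right: fold axis v@2; visible region now rows[0,8) x cols[2,4) = 8x2
Op 3 fold_left: fold axis v@3; visible region now rows[0,8) x cols[2,3) = 8x1
Op 4 cut(5, 0): punch at orig (5,2); cuts so far [(5, 2)]; region rows[0,8) x cols[2,3) = 8x1
Op 5 cut(1, 0): punch at orig (1,2); cuts so far [(1, 2), (5, 2)]; region rows[0,8) x cols[2,3) = 8x1
Op 6 cut(3, 0): punch at orig (3,2); cuts so far [(1, 2), (3, 2), (5, 2)]; region rows[0,8) x cols[2,3) = 8x1
Unfold 1 (reflect across v@3): 6 holes -> [(1, 2), (1, 3), (3, 2), (3, 3), (5, 2), (5, 3)]
Unfold 2 (reflect across v@2): 12 holes -> [(1, 0), (1, 1), (1, 2), (1, 3), (3, 0), (3, 1), (3, 2), (3, 3), (5, 0), (5, 1), (5, 2), (5, 3)]
Unfold 3 (reflect across v@4): 24 holes -> [(1, 0), (1, 1), (1, 2), (1, 3), (1, 4), (1, 5), (1, 6), (1, 7), (3, 0), (3, 1), (3, 2), (3, 3), (3, 4), (3, 5), (3, 6), (3, 7), (5, 0), (5, 1), (5, 2), (5, 3), (5, 4), (5, 5), (5, 6), (5, 7)]
Holes: [(1, 0), (1, 1), (1, 2), (1, 3), (1, 4), (1, 5), (1, 6), (1, 7), (3, 0), (3, 1), (3, 2), (3, 3), (3, 4), (3, 5), (3, 6), (3, 7), (5, 0), (5, 1), (5, 2), (5, 3), (5, 4), (5, 5), (5, 6), (5, 7)]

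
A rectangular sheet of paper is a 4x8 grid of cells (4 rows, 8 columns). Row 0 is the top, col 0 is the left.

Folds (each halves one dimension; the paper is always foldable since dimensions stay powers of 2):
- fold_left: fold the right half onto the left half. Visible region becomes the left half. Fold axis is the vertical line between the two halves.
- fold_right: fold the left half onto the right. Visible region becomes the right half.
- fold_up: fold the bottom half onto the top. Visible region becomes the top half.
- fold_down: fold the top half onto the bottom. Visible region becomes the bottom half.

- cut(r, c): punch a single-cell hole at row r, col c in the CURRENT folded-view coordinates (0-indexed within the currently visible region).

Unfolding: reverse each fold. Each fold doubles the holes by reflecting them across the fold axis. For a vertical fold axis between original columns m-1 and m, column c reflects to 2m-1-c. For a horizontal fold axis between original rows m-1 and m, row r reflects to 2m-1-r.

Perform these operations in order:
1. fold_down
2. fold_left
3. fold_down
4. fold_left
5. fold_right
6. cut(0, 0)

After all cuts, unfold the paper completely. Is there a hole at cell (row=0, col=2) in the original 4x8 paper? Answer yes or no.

Answer: yes

Derivation:
Op 1 fold_down: fold axis h@2; visible region now rows[2,4) x cols[0,8) = 2x8
Op 2 fold_left: fold axis v@4; visible region now rows[2,4) x cols[0,4) = 2x4
Op 3 fold_down: fold axis h@3; visible region now rows[3,4) x cols[0,4) = 1x4
Op 4 fold_left: fold axis v@2; visible region now rows[3,4) x cols[0,2) = 1x2
Op 5 fold_right: fold axis v@1; visible region now rows[3,4) x cols[1,2) = 1x1
Op 6 cut(0, 0): punch at orig (3,1); cuts so far [(3, 1)]; region rows[3,4) x cols[1,2) = 1x1
Unfold 1 (reflect across v@1): 2 holes -> [(3, 0), (3, 1)]
Unfold 2 (reflect across v@2): 4 holes -> [(3, 0), (3, 1), (3, 2), (3, 3)]
Unfold 3 (reflect across h@3): 8 holes -> [(2, 0), (2, 1), (2, 2), (2, 3), (3, 0), (3, 1), (3, 2), (3, 3)]
Unfold 4 (reflect across v@4): 16 holes -> [(2, 0), (2, 1), (2, 2), (2, 3), (2, 4), (2, 5), (2, 6), (2, 7), (3, 0), (3, 1), (3, 2), (3, 3), (3, 4), (3, 5), (3, 6), (3, 7)]
Unfold 5 (reflect across h@2): 32 holes -> [(0, 0), (0, 1), (0, 2), (0, 3), (0, 4), (0, 5), (0, 6), (0, 7), (1, 0), (1, 1), (1, 2), (1, 3), (1, 4), (1, 5), (1, 6), (1, 7), (2, 0), (2, 1), (2, 2), (2, 3), (2, 4), (2, 5), (2, 6), (2, 7), (3, 0), (3, 1), (3, 2), (3, 3), (3, 4), (3, 5), (3, 6), (3, 7)]
Holes: [(0, 0), (0, 1), (0, 2), (0, 3), (0, 4), (0, 5), (0, 6), (0, 7), (1, 0), (1, 1), (1, 2), (1, 3), (1, 4), (1, 5), (1, 6), (1, 7), (2, 0), (2, 1), (2, 2), (2, 3), (2, 4), (2, 5), (2, 6), (2, 7), (3, 0), (3, 1), (3, 2), (3, 3), (3, 4), (3, 5), (3, 6), (3, 7)]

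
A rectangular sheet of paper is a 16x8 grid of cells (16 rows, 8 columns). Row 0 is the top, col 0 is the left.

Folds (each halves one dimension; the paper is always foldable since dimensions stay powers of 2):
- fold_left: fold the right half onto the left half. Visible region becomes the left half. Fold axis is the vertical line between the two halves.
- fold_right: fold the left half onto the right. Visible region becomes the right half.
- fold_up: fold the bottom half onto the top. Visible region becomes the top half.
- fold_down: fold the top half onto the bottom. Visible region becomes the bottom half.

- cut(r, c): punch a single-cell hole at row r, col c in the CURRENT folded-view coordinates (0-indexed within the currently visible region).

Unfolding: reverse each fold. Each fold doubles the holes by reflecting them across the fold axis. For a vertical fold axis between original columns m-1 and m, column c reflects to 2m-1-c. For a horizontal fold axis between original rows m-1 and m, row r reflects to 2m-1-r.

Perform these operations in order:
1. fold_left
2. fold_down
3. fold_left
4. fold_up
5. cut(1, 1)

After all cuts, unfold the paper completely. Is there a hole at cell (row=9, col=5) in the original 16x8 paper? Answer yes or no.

Op 1 fold_left: fold axis v@4; visible region now rows[0,16) x cols[0,4) = 16x4
Op 2 fold_down: fold axis h@8; visible region now rows[8,16) x cols[0,4) = 8x4
Op 3 fold_left: fold axis v@2; visible region now rows[8,16) x cols[0,2) = 8x2
Op 4 fold_up: fold axis h@12; visible region now rows[8,12) x cols[0,2) = 4x2
Op 5 cut(1, 1): punch at orig (9,1); cuts so far [(9, 1)]; region rows[8,12) x cols[0,2) = 4x2
Unfold 1 (reflect across h@12): 2 holes -> [(9, 1), (14, 1)]
Unfold 2 (reflect across v@2): 4 holes -> [(9, 1), (9, 2), (14, 1), (14, 2)]
Unfold 3 (reflect across h@8): 8 holes -> [(1, 1), (1, 2), (6, 1), (6, 2), (9, 1), (9, 2), (14, 1), (14, 2)]
Unfold 4 (reflect across v@4): 16 holes -> [(1, 1), (1, 2), (1, 5), (1, 6), (6, 1), (6, 2), (6, 5), (6, 6), (9, 1), (9, 2), (9, 5), (9, 6), (14, 1), (14, 2), (14, 5), (14, 6)]
Holes: [(1, 1), (1, 2), (1, 5), (1, 6), (6, 1), (6, 2), (6, 5), (6, 6), (9, 1), (9, 2), (9, 5), (9, 6), (14, 1), (14, 2), (14, 5), (14, 6)]

Answer: yes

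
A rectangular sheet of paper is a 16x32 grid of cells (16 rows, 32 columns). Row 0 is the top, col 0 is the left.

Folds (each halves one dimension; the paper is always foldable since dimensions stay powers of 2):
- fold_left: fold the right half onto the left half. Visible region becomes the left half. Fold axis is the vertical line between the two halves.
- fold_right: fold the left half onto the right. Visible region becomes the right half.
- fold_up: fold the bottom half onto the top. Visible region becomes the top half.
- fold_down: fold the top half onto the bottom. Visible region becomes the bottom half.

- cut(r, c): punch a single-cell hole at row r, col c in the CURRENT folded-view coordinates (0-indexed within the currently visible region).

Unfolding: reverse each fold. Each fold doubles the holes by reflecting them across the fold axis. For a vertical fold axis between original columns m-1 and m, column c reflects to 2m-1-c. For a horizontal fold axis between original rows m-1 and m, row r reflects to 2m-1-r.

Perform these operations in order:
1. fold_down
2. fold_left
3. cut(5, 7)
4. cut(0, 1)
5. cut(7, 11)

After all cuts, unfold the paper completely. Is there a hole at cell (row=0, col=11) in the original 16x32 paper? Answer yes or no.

Answer: yes

Derivation:
Op 1 fold_down: fold axis h@8; visible region now rows[8,16) x cols[0,32) = 8x32
Op 2 fold_left: fold axis v@16; visible region now rows[8,16) x cols[0,16) = 8x16
Op 3 cut(5, 7): punch at orig (13,7); cuts so far [(13, 7)]; region rows[8,16) x cols[0,16) = 8x16
Op 4 cut(0, 1): punch at orig (8,1); cuts so far [(8, 1), (13, 7)]; region rows[8,16) x cols[0,16) = 8x16
Op 5 cut(7, 11): punch at orig (15,11); cuts so far [(8, 1), (13, 7), (15, 11)]; region rows[8,16) x cols[0,16) = 8x16
Unfold 1 (reflect across v@16): 6 holes -> [(8, 1), (8, 30), (13, 7), (13, 24), (15, 11), (15, 20)]
Unfold 2 (reflect across h@8): 12 holes -> [(0, 11), (0, 20), (2, 7), (2, 24), (7, 1), (7, 30), (8, 1), (8, 30), (13, 7), (13, 24), (15, 11), (15, 20)]
Holes: [(0, 11), (0, 20), (2, 7), (2, 24), (7, 1), (7, 30), (8, 1), (8, 30), (13, 7), (13, 24), (15, 11), (15, 20)]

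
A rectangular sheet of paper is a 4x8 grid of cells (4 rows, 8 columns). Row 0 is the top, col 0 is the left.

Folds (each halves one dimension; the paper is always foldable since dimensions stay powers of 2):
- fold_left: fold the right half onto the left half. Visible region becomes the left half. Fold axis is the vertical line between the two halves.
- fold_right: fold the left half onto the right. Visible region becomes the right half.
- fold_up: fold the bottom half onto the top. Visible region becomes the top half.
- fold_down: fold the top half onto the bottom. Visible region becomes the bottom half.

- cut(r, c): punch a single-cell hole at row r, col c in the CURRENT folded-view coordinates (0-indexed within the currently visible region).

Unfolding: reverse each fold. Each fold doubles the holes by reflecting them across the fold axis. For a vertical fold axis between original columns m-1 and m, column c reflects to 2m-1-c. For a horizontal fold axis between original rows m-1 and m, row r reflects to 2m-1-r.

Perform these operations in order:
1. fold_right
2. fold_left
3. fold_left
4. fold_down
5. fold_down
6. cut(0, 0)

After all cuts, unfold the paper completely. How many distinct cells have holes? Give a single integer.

Op 1 fold_right: fold axis v@4; visible region now rows[0,4) x cols[4,8) = 4x4
Op 2 fold_left: fold axis v@6; visible region now rows[0,4) x cols[4,6) = 4x2
Op 3 fold_left: fold axis v@5; visible region now rows[0,4) x cols[4,5) = 4x1
Op 4 fold_down: fold axis h@2; visible region now rows[2,4) x cols[4,5) = 2x1
Op 5 fold_down: fold axis h@3; visible region now rows[3,4) x cols[4,5) = 1x1
Op 6 cut(0, 0): punch at orig (3,4); cuts so far [(3, 4)]; region rows[3,4) x cols[4,5) = 1x1
Unfold 1 (reflect across h@3): 2 holes -> [(2, 4), (3, 4)]
Unfold 2 (reflect across h@2): 4 holes -> [(0, 4), (1, 4), (2, 4), (3, 4)]
Unfold 3 (reflect across v@5): 8 holes -> [(0, 4), (0, 5), (1, 4), (1, 5), (2, 4), (2, 5), (3, 4), (3, 5)]
Unfold 4 (reflect across v@6): 16 holes -> [(0, 4), (0, 5), (0, 6), (0, 7), (1, 4), (1, 5), (1, 6), (1, 7), (2, 4), (2, 5), (2, 6), (2, 7), (3, 4), (3, 5), (3, 6), (3, 7)]
Unfold 5 (reflect across v@4): 32 holes -> [(0, 0), (0, 1), (0, 2), (0, 3), (0, 4), (0, 5), (0, 6), (0, 7), (1, 0), (1, 1), (1, 2), (1, 3), (1, 4), (1, 5), (1, 6), (1, 7), (2, 0), (2, 1), (2, 2), (2, 3), (2, 4), (2, 5), (2, 6), (2, 7), (3, 0), (3, 1), (3, 2), (3, 3), (3, 4), (3, 5), (3, 6), (3, 7)]

Answer: 32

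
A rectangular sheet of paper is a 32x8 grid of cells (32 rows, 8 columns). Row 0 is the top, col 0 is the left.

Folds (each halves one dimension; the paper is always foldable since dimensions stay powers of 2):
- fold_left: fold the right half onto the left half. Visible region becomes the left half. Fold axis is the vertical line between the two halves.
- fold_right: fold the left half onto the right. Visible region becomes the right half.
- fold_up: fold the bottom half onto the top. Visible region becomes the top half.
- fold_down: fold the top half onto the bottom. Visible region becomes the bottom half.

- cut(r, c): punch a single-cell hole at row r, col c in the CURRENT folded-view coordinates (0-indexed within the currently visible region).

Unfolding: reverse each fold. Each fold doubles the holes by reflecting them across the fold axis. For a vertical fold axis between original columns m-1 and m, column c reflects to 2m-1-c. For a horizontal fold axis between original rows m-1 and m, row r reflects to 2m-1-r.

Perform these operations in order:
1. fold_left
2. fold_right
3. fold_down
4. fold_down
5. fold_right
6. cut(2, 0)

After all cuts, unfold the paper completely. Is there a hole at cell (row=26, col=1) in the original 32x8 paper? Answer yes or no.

Op 1 fold_left: fold axis v@4; visible region now rows[0,32) x cols[0,4) = 32x4
Op 2 fold_right: fold axis v@2; visible region now rows[0,32) x cols[2,4) = 32x2
Op 3 fold_down: fold axis h@16; visible region now rows[16,32) x cols[2,4) = 16x2
Op 4 fold_down: fold axis h@24; visible region now rows[24,32) x cols[2,4) = 8x2
Op 5 fold_right: fold axis v@3; visible region now rows[24,32) x cols[3,4) = 8x1
Op 6 cut(2, 0): punch at orig (26,3); cuts so far [(26, 3)]; region rows[24,32) x cols[3,4) = 8x1
Unfold 1 (reflect across v@3): 2 holes -> [(26, 2), (26, 3)]
Unfold 2 (reflect across h@24): 4 holes -> [(21, 2), (21, 3), (26, 2), (26, 3)]
Unfold 3 (reflect across h@16): 8 holes -> [(5, 2), (5, 3), (10, 2), (10, 3), (21, 2), (21, 3), (26, 2), (26, 3)]
Unfold 4 (reflect across v@2): 16 holes -> [(5, 0), (5, 1), (5, 2), (5, 3), (10, 0), (10, 1), (10, 2), (10, 3), (21, 0), (21, 1), (21, 2), (21, 3), (26, 0), (26, 1), (26, 2), (26, 3)]
Unfold 5 (reflect across v@4): 32 holes -> [(5, 0), (5, 1), (5, 2), (5, 3), (5, 4), (5, 5), (5, 6), (5, 7), (10, 0), (10, 1), (10, 2), (10, 3), (10, 4), (10, 5), (10, 6), (10, 7), (21, 0), (21, 1), (21, 2), (21, 3), (21, 4), (21, 5), (21, 6), (21, 7), (26, 0), (26, 1), (26, 2), (26, 3), (26, 4), (26, 5), (26, 6), (26, 7)]
Holes: [(5, 0), (5, 1), (5, 2), (5, 3), (5, 4), (5, 5), (5, 6), (5, 7), (10, 0), (10, 1), (10, 2), (10, 3), (10, 4), (10, 5), (10, 6), (10, 7), (21, 0), (21, 1), (21, 2), (21, 3), (21, 4), (21, 5), (21, 6), (21, 7), (26, 0), (26, 1), (26, 2), (26, 3), (26, 4), (26, 5), (26, 6), (26, 7)]

Answer: yes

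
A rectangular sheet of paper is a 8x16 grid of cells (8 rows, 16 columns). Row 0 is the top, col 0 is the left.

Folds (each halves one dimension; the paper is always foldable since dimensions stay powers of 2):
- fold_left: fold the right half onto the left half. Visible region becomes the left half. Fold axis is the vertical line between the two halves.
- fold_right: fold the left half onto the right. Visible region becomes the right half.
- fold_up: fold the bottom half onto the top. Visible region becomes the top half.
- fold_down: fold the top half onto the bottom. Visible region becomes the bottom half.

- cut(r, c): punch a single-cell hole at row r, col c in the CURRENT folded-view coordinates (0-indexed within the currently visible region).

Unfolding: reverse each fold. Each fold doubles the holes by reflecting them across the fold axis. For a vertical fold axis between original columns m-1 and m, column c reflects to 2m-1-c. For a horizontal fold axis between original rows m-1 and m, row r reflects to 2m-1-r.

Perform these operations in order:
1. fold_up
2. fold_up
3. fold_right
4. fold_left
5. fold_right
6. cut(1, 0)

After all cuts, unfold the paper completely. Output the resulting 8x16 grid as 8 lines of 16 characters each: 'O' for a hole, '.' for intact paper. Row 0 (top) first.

Op 1 fold_up: fold axis h@4; visible region now rows[0,4) x cols[0,16) = 4x16
Op 2 fold_up: fold axis h@2; visible region now rows[0,2) x cols[0,16) = 2x16
Op 3 fold_right: fold axis v@8; visible region now rows[0,2) x cols[8,16) = 2x8
Op 4 fold_left: fold axis v@12; visible region now rows[0,2) x cols[8,12) = 2x4
Op 5 fold_right: fold axis v@10; visible region now rows[0,2) x cols[10,12) = 2x2
Op 6 cut(1, 0): punch at orig (1,10); cuts so far [(1, 10)]; region rows[0,2) x cols[10,12) = 2x2
Unfold 1 (reflect across v@10): 2 holes -> [(1, 9), (1, 10)]
Unfold 2 (reflect across v@12): 4 holes -> [(1, 9), (1, 10), (1, 13), (1, 14)]
Unfold 3 (reflect across v@8): 8 holes -> [(1, 1), (1, 2), (1, 5), (1, 6), (1, 9), (1, 10), (1, 13), (1, 14)]
Unfold 4 (reflect across h@2): 16 holes -> [(1, 1), (1, 2), (1, 5), (1, 6), (1, 9), (1, 10), (1, 13), (1, 14), (2, 1), (2, 2), (2, 5), (2, 6), (2, 9), (2, 10), (2, 13), (2, 14)]
Unfold 5 (reflect across h@4): 32 holes -> [(1, 1), (1, 2), (1, 5), (1, 6), (1, 9), (1, 10), (1, 13), (1, 14), (2, 1), (2, 2), (2, 5), (2, 6), (2, 9), (2, 10), (2, 13), (2, 14), (5, 1), (5, 2), (5, 5), (5, 6), (5, 9), (5, 10), (5, 13), (5, 14), (6, 1), (6, 2), (6, 5), (6, 6), (6, 9), (6, 10), (6, 13), (6, 14)]

Answer: ................
.OO..OO..OO..OO.
.OO..OO..OO..OO.
................
................
.OO..OO..OO..OO.
.OO..OO..OO..OO.
................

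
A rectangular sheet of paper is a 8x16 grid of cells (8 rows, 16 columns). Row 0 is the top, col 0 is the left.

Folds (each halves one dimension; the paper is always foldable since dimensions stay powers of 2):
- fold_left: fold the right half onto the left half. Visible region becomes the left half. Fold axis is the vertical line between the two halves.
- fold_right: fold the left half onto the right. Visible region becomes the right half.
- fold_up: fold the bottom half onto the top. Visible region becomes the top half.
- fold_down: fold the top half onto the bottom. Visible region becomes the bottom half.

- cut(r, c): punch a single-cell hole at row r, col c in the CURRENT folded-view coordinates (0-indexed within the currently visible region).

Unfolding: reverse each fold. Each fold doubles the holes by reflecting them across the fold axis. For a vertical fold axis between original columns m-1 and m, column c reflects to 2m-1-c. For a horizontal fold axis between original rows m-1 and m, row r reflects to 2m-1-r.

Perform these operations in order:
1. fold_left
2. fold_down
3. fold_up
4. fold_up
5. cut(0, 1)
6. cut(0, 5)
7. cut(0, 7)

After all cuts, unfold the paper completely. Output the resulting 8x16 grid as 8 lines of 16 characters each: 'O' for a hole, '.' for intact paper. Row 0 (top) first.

Op 1 fold_left: fold axis v@8; visible region now rows[0,8) x cols[0,8) = 8x8
Op 2 fold_down: fold axis h@4; visible region now rows[4,8) x cols[0,8) = 4x8
Op 3 fold_up: fold axis h@6; visible region now rows[4,6) x cols[0,8) = 2x8
Op 4 fold_up: fold axis h@5; visible region now rows[4,5) x cols[0,8) = 1x8
Op 5 cut(0, 1): punch at orig (4,1); cuts so far [(4, 1)]; region rows[4,5) x cols[0,8) = 1x8
Op 6 cut(0, 5): punch at orig (4,5); cuts so far [(4, 1), (4, 5)]; region rows[4,5) x cols[0,8) = 1x8
Op 7 cut(0, 7): punch at orig (4,7); cuts so far [(4, 1), (4, 5), (4, 7)]; region rows[4,5) x cols[0,8) = 1x8
Unfold 1 (reflect across h@5): 6 holes -> [(4, 1), (4, 5), (4, 7), (5, 1), (5, 5), (5, 7)]
Unfold 2 (reflect across h@6): 12 holes -> [(4, 1), (4, 5), (4, 7), (5, 1), (5, 5), (5, 7), (6, 1), (6, 5), (6, 7), (7, 1), (7, 5), (7, 7)]
Unfold 3 (reflect across h@4): 24 holes -> [(0, 1), (0, 5), (0, 7), (1, 1), (1, 5), (1, 7), (2, 1), (2, 5), (2, 7), (3, 1), (3, 5), (3, 7), (4, 1), (4, 5), (4, 7), (5, 1), (5, 5), (5, 7), (6, 1), (6, 5), (6, 7), (7, 1), (7, 5), (7, 7)]
Unfold 4 (reflect across v@8): 48 holes -> [(0, 1), (0, 5), (0, 7), (0, 8), (0, 10), (0, 14), (1, 1), (1, 5), (1, 7), (1, 8), (1, 10), (1, 14), (2, 1), (2, 5), (2, 7), (2, 8), (2, 10), (2, 14), (3, 1), (3, 5), (3, 7), (3, 8), (3, 10), (3, 14), (4, 1), (4, 5), (4, 7), (4, 8), (4, 10), (4, 14), (5, 1), (5, 5), (5, 7), (5, 8), (5, 10), (5, 14), (6, 1), (6, 5), (6, 7), (6, 8), (6, 10), (6, 14), (7, 1), (7, 5), (7, 7), (7, 8), (7, 10), (7, 14)]

Answer: .O...O.OO.O...O.
.O...O.OO.O...O.
.O...O.OO.O...O.
.O...O.OO.O...O.
.O...O.OO.O...O.
.O...O.OO.O...O.
.O...O.OO.O...O.
.O...O.OO.O...O.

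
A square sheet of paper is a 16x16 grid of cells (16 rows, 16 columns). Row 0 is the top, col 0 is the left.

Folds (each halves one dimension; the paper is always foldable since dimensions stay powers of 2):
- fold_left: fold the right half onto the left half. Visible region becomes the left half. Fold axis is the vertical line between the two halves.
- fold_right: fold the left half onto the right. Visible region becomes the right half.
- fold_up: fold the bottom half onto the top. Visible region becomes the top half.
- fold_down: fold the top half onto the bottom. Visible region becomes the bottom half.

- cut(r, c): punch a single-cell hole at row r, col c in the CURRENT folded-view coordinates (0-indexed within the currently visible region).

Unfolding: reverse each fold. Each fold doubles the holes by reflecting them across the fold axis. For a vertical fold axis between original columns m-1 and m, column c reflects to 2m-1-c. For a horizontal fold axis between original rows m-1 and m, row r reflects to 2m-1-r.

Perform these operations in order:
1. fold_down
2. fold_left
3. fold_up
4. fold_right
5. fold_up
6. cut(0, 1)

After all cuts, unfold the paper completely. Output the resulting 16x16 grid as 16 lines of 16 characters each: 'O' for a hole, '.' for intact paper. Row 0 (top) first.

Answer: ..O..O....O..O..
................
................
..O..O....O..O..
..O..O....O..O..
................
................
..O..O....O..O..
..O..O....O..O..
................
................
..O..O....O..O..
..O..O....O..O..
................
................
..O..O....O..O..

Derivation:
Op 1 fold_down: fold axis h@8; visible region now rows[8,16) x cols[0,16) = 8x16
Op 2 fold_left: fold axis v@8; visible region now rows[8,16) x cols[0,8) = 8x8
Op 3 fold_up: fold axis h@12; visible region now rows[8,12) x cols[0,8) = 4x8
Op 4 fold_right: fold axis v@4; visible region now rows[8,12) x cols[4,8) = 4x4
Op 5 fold_up: fold axis h@10; visible region now rows[8,10) x cols[4,8) = 2x4
Op 6 cut(0, 1): punch at orig (8,5); cuts so far [(8, 5)]; region rows[8,10) x cols[4,8) = 2x4
Unfold 1 (reflect across h@10): 2 holes -> [(8, 5), (11, 5)]
Unfold 2 (reflect across v@4): 4 holes -> [(8, 2), (8, 5), (11, 2), (11, 5)]
Unfold 3 (reflect across h@12): 8 holes -> [(8, 2), (8, 5), (11, 2), (11, 5), (12, 2), (12, 5), (15, 2), (15, 5)]
Unfold 4 (reflect across v@8): 16 holes -> [(8, 2), (8, 5), (8, 10), (8, 13), (11, 2), (11, 5), (11, 10), (11, 13), (12, 2), (12, 5), (12, 10), (12, 13), (15, 2), (15, 5), (15, 10), (15, 13)]
Unfold 5 (reflect across h@8): 32 holes -> [(0, 2), (0, 5), (0, 10), (0, 13), (3, 2), (3, 5), (3, 10), (3, 13), (4, 2), (4, 5), (4, 10), (4, 13), (7, 2), (7, 5), (7, 10), (7, 13), (8, 2), (8, 5), (8, 10), (8, 13), (11, 2), (11, 5), (11, 10), (11, 13), (12, 2), (12, 5), (12, 10), (12, 13), (15, 2), (15, 5), (15, 10), (15, 13)]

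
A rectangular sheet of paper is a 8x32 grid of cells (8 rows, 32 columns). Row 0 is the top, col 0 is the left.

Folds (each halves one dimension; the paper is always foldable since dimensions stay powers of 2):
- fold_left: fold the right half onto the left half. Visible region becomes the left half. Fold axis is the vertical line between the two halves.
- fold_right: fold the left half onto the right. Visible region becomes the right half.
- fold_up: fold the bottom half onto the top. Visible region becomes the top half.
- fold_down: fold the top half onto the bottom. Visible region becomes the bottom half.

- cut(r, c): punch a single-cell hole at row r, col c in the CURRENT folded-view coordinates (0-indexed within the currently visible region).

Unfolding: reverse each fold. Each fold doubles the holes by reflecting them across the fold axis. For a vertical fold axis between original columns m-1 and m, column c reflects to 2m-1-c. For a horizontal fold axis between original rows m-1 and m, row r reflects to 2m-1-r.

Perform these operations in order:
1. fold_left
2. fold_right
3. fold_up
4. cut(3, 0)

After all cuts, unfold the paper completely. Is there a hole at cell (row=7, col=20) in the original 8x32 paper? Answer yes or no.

Op 1 fold_left: fold axis v@16; visible region now rows[0,8) x cols[0,16) = 8x16
Op 2 fold_right: fold axis v@8; visible region now rows[0,8) x cols[8,16) = 8x8
Op 3 fold_up: fold axis h@4; visible region now rows[0,4) x cols[8,16) = 4x8
Op 4 cut(3, 0): punch at orig (3,8); cuts so far [(3, 8)]; region rows[0,4) x cols[8,16) = 4x8
Unfold 1 (reflect across h@4): 2 holes -> [(3, 8), (4, 8)]
Unfold 2 (reflect across v@8): 4 holes -> [(3, 7), (3, 8), (4, 7), (4, 8)]
Unfold 3 (reflect across v@16): 8 holes -> [(3, 7), (3, 8), (3, 23), (3, 24), (4, 7), (4, 8), (4, 23), (4, 24)]
Holes: [(3, 7), (3, 8), (3, 23), (3, 24), (4, 7), (4, 8), (4, 23), (4, 24)]

Answer: no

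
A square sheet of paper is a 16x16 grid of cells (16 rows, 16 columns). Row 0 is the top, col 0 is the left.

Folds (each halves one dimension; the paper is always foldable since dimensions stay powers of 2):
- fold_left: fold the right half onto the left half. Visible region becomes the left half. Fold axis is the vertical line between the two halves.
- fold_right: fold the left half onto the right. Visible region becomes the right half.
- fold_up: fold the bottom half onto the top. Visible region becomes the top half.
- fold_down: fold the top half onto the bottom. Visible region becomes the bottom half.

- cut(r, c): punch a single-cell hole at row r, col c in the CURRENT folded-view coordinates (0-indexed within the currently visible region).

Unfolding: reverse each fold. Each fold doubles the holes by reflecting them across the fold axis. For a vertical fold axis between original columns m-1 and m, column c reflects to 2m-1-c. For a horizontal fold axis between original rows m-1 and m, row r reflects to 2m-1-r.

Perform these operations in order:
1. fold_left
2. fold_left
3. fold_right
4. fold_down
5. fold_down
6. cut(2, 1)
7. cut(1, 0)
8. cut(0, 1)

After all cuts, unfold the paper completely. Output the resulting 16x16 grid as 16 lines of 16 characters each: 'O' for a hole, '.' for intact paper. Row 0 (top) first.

Answer: ................
O..OO..OO..OO..O
.OO..OO..OO..OO.
O..OO..OO..OO..O
O..OO..OO..OO..O
.OO..OO..OO..OO.
O..OO..OO..OO..O
................
................
O..OO..OO..OO..O
.OO..OO..OO..OO.
O..OO..OO..OO..O
O..OO..OO..OO..O
.OO..OO..OO..OO.
O..OO..OO..OO..O
................

Derivation:
Op 1 fold_left: fold axis v@8; visible region now rows[0,16) x cols[0,8) = 16x8
Op 2 fold_left: fold axis v@4; visible region now rows[0,16) x cols[0,4) = 16x4
Op 3 fold_right: fold axis v@2; visible region now rows[0,16) x cols[2,4) = 16x2
Op 4 fold_down: fold axis h@8; visible region now rows[8,16) x cols[2,4) = 8x2
Op 5 fold_down: fold axis h@12; visible region now rows[12,16) x cols[2,4) = 4x2
Op 6 cut(2, 1): punch at orig (14,3); cuts so far [(14, 3)]; region rows[12,16) x cols[2,4) = 4x2
Op 7 cut(1, 0): punch at orig (13,2); cuts so far [(13, 2), (14, 3)]; region rows[12,16) x cols[2,4) = 4x2
Op 8 cut(0, 1): punch at orig (12,3); cuts so far [(12, 3), (13, 2), (14, 3)]; region rows[12,16) x cols[2,4) = 4x2
Unfold 1 (reflect across h@12): 6 holes -> [(9, 3), (10, 2), (11, 3), (12, 3), (13, 2), (14, 3)]
Unfold 2 (reflect across h@8): 12 holes -> [(1, 3), (2, 2), (3, 3), (4, 3), (5, 2), (6, 3), (9, 3), (10, 2), (11, 3), (12, 3), (13, 2), (14, 3)]
Unfold 3 (reflect across v@2): 24 holes -> [(1, 0), (1, 3), (2, 1), (2, 2), (3, 0), (3, 3), (4, 0), (4, 3), (5, 1), (5, 2), (6, 0), (6, 3), (9, 0), (9, 3), (10, 1), (10, 2), (11, 0), (11, 3), (12, 0), (12, 3), (13, 1), (13, 2), (14, 0), (14, 3)]
Unfold 4 (reflect across v@4): 48 holes -> [(1, 0), (1, 3), (1, 4), (1, 7), (2, 1), (2, 2), (2, 5), (2, 6), (3, 0), (3, 3), (3, 4), (3, 7), (4, 0), (4, 3), (4, 4), (4, 7), (5, 1), (5, 2), (5, 5), (5, 6), (6, 0), (6, 3), (6, 4), (6, 7), (9, 0), (9, 3), (9, 4), (9, 7), (10, 1), (10, 2), (10, 5), (10, 6), (11, 0), (11, 3), (11, 4), (11, 7), (12, 0), (12, 3), (12, 4), (12, 7), (13, 1), (13, 2), (13, 5), (13, 6), (14, 0), (14, 3), (14, 4), (14, 7)]
Unfold 5 (reflect across v@8): 96 holes -> [(1, 0), (1, 3), (1, 4), (1, 7), (1, 8), (1, 11), (1, 12), (1, 15), (2, 1), (2, 2), (2, 5), (2, 6), (2, 9), (2, 10), (2, 13), (2, 14), (3, 0), (3, 3), (3, 4), (3, 7), (3, 8), (3, 11), (3, 12), (3, 15), (4, 0), (4, 3), (4, 4), (4, 7), (4, 8), (4, 11), (4, 12), (4, 15), (5, 1), (5, 2), (5, 5), (5, 6), (5, 9), (5, 10), (5, 13), (5, 14), (6, 0), (6, 3), (6, 4), (6, 7), (6, 8), (6, 11), (6, 12), (6, 15), (9, 0), (9, 3), (9, 4), (9, 7), (9, 8), (9, 11), (9, 12), (9, 15), (10, 1), (10, 2), (10, 5), (10, 6), (10, 9), (10, 10), (10, 13), (10, 14), (11, 0), (11, 3), (11, 4), (11, 7), (11, 8), (11, 11), (11, 12), (11, 15), (12, 0), (12, 3), (12, 4), (12, 7), (12, 8), (12, 11), (12, 12), (12, 15), (13, 1), (13, 2), (13, 5), (13, 6), (13, 9), (13, 10), (13, 13), (13, 14), (14, 0), (14, 3), (14, 4), (14, 7), (14, 8), (14, 11), (14, 12), (14, 15)]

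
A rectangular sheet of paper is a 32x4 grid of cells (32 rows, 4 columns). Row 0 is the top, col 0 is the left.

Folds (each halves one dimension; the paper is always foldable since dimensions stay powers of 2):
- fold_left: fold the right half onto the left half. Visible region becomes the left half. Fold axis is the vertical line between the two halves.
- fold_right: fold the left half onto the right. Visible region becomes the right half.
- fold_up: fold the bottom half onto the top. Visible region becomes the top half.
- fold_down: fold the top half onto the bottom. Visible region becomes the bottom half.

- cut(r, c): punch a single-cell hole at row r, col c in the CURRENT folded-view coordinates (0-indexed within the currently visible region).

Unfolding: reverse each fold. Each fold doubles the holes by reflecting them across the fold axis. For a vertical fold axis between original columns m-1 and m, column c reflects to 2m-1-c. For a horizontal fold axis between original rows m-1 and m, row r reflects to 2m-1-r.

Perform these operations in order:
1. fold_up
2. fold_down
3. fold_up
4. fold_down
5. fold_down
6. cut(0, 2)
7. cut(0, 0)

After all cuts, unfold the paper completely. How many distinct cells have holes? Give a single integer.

Op 1 fold_up: fold axis h@16; visible region now rows[0,16) x cols[0,4) = 16x4
Op 2 fold_down: fold axis h@8; visible region now rows[8,16) x cols[0,4) = 8x4
Op 3 fold_up: fold axis h@12; visible region now rows[8,12) x cols[0,4) = 4x4
Op 4 fold_down: fold axis h@10; visible region now rows[10,12) x cols[0,4) = 2x4
Op 5 fold_down: fold axis h@11; visible region now rows[11,12) x cols[0,4) = 1x4
Op 6 cut(0, 2): punch at orig (11,2); cuts so far [(11, 2)]; region rows[11,12) x cols[0,4) = 1x4
Op 7 cut(0, 0): punch at orig (11,0); cuts so far [(11, 0), (11, 2)]; region rows[11,12) x cols[0,4) = 1x4
Unfold 1 (reflect across h@11): 4 holes -> [(10, 0), (10, 2), (11, 0), (11, 2)]
Unfold 2 (reflect across h@10): 8 holes -> [(8, 0), (8, 2), (9, 0), (9, 2), (10, 0), (10, 2), (11, 0), (11, 2)]
Unfold 3 (reflect across h@12): 16 holes -> [(8, 0), (8, 2), (9, 0), (9, 2), (10, 0), (10, 2), (11, 0), (11, 2), (12, 0), (12, 2), (13, 0), (13, 2), (14, 0), (14, 2), (15, 0), (15, 2)]
Unfold 4 (reflect across h@8): 32 holes -> [(0, 0), (0, 2), (1, 0), (1, 2), (2, 0), (2, 2), (3, 0), (3, 2), (4, 0), (4, 2), (5, 0), (5, 2), (6, 0), (6, 2), (7, 0), (7, 2), (8, 0), (8, 2), (9, 0), (9, 2), (10, 0), (10, 2), (11, 0), (11, 2), (12, 0), (12, 2), (13, 0), (13, 2), (14, 0), (14, 2), (15, 0), (15, 2)]
Unfold 5 (reflect across h@16): 64 holes -> [(0, 0), (0, 2), (1, 0), (1, 2), (2, 0), (2, 2), (3, 0), (3, 2), (4, 0), (4, 2), (5, 0), (5, 2), (6, 0), (6, 2), (7, 0), (7, 2), (8, 0), (8, 2), (9, 0), (9, 2), (10, 0), (10, 2), (11, 0), (11, 2), (12, 0), (12, 2), (13, 0), (13, 2), (14, 0), (14, 2), (15, 0), (15, 2), (16, 0), (16, 2), (17, 0), (17, 2), (18, 0), (18, 2), (19, 0), (19, 2), (20, 0), (20, 2), (21, 0), (21, 2), (22, 0), (22, 2), (23, 0), (23, 2), (24, 0), (24, 2), (25, 0), (25, 2), (26, 0), (26, 2), (27, 0), (27, 2), (28, 0), (28, 2), (29, 0), (29, 2), (30, 0), (30, 2), (31, 0), (31, 2)]

Answer: 64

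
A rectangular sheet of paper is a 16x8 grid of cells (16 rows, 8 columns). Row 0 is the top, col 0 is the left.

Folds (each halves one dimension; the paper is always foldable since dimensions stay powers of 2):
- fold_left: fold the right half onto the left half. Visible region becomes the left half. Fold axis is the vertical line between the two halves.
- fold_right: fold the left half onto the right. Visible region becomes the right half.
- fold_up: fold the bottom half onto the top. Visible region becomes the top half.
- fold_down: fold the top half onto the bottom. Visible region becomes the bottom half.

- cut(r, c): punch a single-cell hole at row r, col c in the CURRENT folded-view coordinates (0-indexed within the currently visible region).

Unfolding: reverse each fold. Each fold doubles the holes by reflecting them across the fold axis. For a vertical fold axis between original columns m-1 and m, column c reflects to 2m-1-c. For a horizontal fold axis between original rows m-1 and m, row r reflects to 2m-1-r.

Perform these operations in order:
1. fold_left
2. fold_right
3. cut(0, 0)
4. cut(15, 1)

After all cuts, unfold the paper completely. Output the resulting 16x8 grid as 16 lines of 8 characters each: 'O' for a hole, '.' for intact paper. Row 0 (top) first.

Answer: .OO..OO.
........
........
........
........
........
........
........
........
........
........
........
........
........
........
O..OO..O

Derivation:
Op 1 fold_left: fold axis v@4; visible region now rows[0,16) x cols[0,4) = 16x4
Op 2 fold_right: fold axis v@2; visible region now rows[0,16) x cols[2,4) = 16x2
Op 3 cut(0, 0): punch at orig (0,2); cuts so far [(0, 2)]; region rows[0,16) x cols[2,4) = 16x2
Op 4 cut(15, 1): punch at orig (15,3); cuts so far [(0, 2), (15, 3)]; region rows[0,16) x cols[2,4) = 16x2
Unfold 1 (reflect across v@2): 4 holes -> [(0, 1), (0, 2), (15, 0), (15, 3)]
Unfold 2 (reflect across v@4): 8 holes -> [(0, 1), (0, 2), (0, 5), (0, 6), (15, 0), (15, 3), (15, 4), (15, 7)]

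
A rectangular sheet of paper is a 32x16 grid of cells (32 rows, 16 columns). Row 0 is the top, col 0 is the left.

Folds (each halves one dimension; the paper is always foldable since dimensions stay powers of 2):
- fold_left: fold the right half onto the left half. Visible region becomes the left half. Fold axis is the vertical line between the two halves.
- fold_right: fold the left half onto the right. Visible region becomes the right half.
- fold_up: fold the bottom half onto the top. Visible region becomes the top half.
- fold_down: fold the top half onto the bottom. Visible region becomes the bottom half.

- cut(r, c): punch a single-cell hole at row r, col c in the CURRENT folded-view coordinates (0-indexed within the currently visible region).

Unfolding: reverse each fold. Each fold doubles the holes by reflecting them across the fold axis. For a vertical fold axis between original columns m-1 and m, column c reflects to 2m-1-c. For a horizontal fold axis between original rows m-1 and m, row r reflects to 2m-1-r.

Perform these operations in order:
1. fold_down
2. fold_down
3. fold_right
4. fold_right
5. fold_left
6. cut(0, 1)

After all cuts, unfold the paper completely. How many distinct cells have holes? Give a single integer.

Op 1 fold_down: fold axis h@16; visible region now rows[16,32) x cols[0,16) = 16x16
Op 2 fold_down: fold axis h@24; visible region now rows[24,32) x cols[0,16) = 8x16
Op 3 fold_right: fold axis v@8; visible region now rows[24,32) x cols[8,16) = 8x8
Op 4 fold_right: fold axis v@12; visible region now rows[24,32) x cols[12,16) = 8x4
Op 5 fold_left: fold axis v@14; visible region now rows[24,32) x cols[12,14) = 8x2
Op 6 cut(0, 1): punch at orig (24,13); cuts so far [(24, 13)]; region rows[24,32) x cols[12,14) = 8x2
Unfold 1 (reflect across v@14): 2 holes -> [(24, 13), (24, 14)]
Unfold 2 (reflect across v@12): 4 holes -> [(24, 9), (24, 10), (24, 13), (24, 14)]
Unfold 3 (reflect across v@8): 8 holes -> [(24, 1), (24, 2), (24, 5), (24, 6), (24, 9), (24, 10), (24, 13), (24, 14)]
Unfold 4 (reflect across h@24): 16 holes -> [(23, 1), (23, 2), (23, 5), (23, 6), (23, 9), (23, 10), (23, 13), (23, 14), (24, 1), (24, 2), (24, 5), (24, 6), (24, 9), (24, 10), (24, 13), (24, 14)]
Unfold 5 (reflect across h@16): 32 holes -> [(7, 1), (7, 2), (7, 5), (7, 6), (7, 9), (7, 10), (7, 13), (7, 14), (8, 1), (8, 2), (8, 5), (8, 6), (8, 9), (8, 10), (8, 13), (8, 14), (23, 1), (23, 2), (23, 5), (23, 6), (23, 9), (23, 10), (23, 13), (23, 14), (24, 1), (24, 2), (24, 5), (24, 6), (24, 9), (24, 10), (24, 13), (24, 14)]

Answer: 32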